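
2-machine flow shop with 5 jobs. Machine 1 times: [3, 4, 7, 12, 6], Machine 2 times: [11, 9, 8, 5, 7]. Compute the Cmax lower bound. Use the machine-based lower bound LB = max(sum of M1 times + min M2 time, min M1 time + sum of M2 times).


LB1 = sum(M1 times) + min(M2 times) = 32 + 5 = 37
LB2 = min(M1 times) + sum(M2 times) = 3 + 40 = 43
Lower bound = max(LB1, LB2) = max(37, 43) = 43

43


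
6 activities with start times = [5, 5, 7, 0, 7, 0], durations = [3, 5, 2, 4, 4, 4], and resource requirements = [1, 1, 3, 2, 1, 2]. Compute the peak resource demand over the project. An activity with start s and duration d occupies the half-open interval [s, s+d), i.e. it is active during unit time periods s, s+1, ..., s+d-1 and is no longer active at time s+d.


Each activity i is active on [start_i, start_i + duration_i).
Compute total resource usage per time slot:
  t=0: active resources = [2, 2], total = 4
  t=1: active resources = [2, 2], total = 4
  t=2: active resources = [2, 2], total = 4
  t=3: active resources = [2, 2], total = 4
  t=4: active resources = [], total = 0
  t=5: active resources = [1, 1], total = 2
  t=6: active resources = [1, 1], total = 2
  t=7: active resources = [1, 1, 3, 1], total = 6
  t=8: active resources = [1, 3, 1], total = 5
  t=9: active resources = [1, 1], total = 2
  t=10: active resources = [1], total = 1
Peak resource demand = 6

6


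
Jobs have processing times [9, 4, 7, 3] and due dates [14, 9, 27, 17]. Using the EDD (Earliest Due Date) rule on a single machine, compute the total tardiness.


Sort by due date (EDD order): [(4, 9), (9, 14), (3, 17), (7, 27)]
Compute completion times and tardiness:
  Job 1: p=4, d=9, C=4, tardiness=max(0,4-9)=0
  Job 2: p=9, d=14, C=13, tardiness=max(0,13-14)=0
  Job 3: p=3, d=17, C=16, tardiness=max(0,16-17)=0
  Job 4: p=7, d=27, C=23, tardiness=max(0,23-27)=0
Total tardiness = 0

0


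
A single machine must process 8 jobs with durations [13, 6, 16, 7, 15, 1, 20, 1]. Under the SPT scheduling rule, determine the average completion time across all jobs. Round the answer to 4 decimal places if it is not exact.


Sort jobs by processing time (SPT order): [1, 1, 6, 7, 13, 15, 16, 20]
Compute completion times sequentially:
  Job 1: processing = 1, completes at 1
  Job 2: processing = 1, completes at 2
  Job 3: processing = 6, completes at 8
  Job 4: processing = 7, completes at 15
  Job 5: processing = 13, completes at 28
  Job 6: processing = 15, completes at 43
  Job 7: processing = 16, completes at 59
  Job 8: processing = 20, completes at 79
Sum of completion times = 235
Average completion time = 235/8 = 29.375

29.375


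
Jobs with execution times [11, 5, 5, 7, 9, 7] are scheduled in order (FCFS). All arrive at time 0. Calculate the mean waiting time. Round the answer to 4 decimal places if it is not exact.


FCFS order (as given): [11, 5, 5, 7, 9, 7]
Waiting times:
  Job 1: wait = 0
  Job 2: wait = 11
  Job 3: wait = 16
  Job 4: wait = 21
  Job 5: wait = 28
  Job 6: wait = 37
Sum of waiting times = 113
Average waiting time = 113/6 = 18.8333

18.8333


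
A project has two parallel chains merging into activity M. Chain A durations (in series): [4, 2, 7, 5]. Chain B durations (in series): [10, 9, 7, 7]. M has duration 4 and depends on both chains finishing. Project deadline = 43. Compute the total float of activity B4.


Forward pass: ES(B4) = sum of predecessors on chain B = 26
EF = ES + duration = 26 + 7 = 33
Backward pass: LF(M) = deadline = 43; LS(M) = 43 - 4 = 39
LF(B4) = LS(M) - sum(successors on chain B) = 39 - 0 = 39
LS = LF - duration = 39 - 7 = 32
Total float = LS - ES = 32 - 26 = 6

6


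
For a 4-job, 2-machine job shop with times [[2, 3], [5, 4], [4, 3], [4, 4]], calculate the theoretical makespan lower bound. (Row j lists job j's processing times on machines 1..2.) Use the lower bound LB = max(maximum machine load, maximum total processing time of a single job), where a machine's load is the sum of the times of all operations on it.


Machine loads:
  Machine 1: 2 + 5 + 4 + 4 = 15
  Machine 2: 3 + 4 + 3 + 4 = 14
Max machine load = 15
Job totals:
  Job 1: 5
  Job 2: 9
  Job 3: 7
  Job 4: 8
Max job total = 9
Lower bound = max(15, 9) = 15

15


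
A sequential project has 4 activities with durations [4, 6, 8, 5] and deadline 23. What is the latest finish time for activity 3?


LF(activity 3) = deadline - sum of successor durations
Successors: activities 4 through 4 with durations [5]
Sum of successor durations = 5
LF = 23 - 5 = 18

18


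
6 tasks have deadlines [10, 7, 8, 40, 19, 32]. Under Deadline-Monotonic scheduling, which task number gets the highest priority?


Sort tasks by relative deadline (ascending):
  Task 2: deadline = 7
  Task 3: deadline = 8
  Task 1: deadline = 10
  Task 5: deadline = 19
  Task 6: deadline = 32
  Task 4: deadline = 40
Priority order (highest first): [2, 3, 1, 5, 6, 4]
Highest priority task = 2

2


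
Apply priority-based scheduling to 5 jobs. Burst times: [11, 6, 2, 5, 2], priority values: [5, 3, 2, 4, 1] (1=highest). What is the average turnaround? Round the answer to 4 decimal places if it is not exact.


Sort by priority (ascending = highest first):
Order: [(1, 2), (2, 2), (3, 6), (4, 5), (5, 11)]
Completion times:
  Priority 1, burst=2, C=2
  Priority 2, burst=2, C=4
  Priority 3, burst=6, C=10
  Priority 4, burst=5, C=15
  Priority 5, burst=11, C=26
Average turnaround = 57/5 = 11.4

11.4


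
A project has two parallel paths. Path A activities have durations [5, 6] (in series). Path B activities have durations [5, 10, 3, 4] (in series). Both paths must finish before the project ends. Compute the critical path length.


Path A total = 5 + 6 = 11
Path B total = 5 + 10 + 3 + 4 = 22
Critical path = longest path = max(11, 22) = 22

22


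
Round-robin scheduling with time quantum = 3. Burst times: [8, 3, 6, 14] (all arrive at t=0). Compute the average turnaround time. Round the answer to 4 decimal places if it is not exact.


Time quantum = 3
Execution trace:
  J1 runs 3 units, time = 3
  J2 runs 3 units, time = 6
  J3 runs 3 units, time = 9
  J4 runs 3 units, time = 12
  J1 runs 3 units, time = 15
  J3 runs 3 units, time = 18
  J4 runs 3 units, time = 21
  J1 runs 2 units, time = 23
  J4 runs 3 units, time = 26
  J4 runs 3 units, time = 29
  J4 runs 2 units, time = 31
Finish times: [23, 6, 18, 31]
Average turnaround = 78/4 = 19.5

19.5


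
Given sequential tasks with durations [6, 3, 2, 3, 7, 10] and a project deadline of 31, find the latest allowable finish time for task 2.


LF(activity 2) = deadline - sum of successor durations
Successors: activities 3 through 6 with durations [2, 3, 7, 10]
Sum of successor durations = 22
LF = 31 - 22 = 9

9


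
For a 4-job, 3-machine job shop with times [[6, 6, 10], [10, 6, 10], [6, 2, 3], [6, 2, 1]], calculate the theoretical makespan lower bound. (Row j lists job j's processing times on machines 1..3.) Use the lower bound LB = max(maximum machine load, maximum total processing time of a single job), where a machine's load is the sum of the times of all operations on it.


Machine loads:
  Machine 1: 6 + 10 + 6 + 6 = 28
  Machine 2: 6 + 6 + 2 + 2 = 16
  Machine 3: 10 + 10 + 3 + 1 = 24
Max machine load = 28
Job totals:
  Job 1: 22
  Job 2: 26
  Job 3: 11
  Job 4: 9
Max job total = 26
Lower bound = max(28, 26) = 28

28


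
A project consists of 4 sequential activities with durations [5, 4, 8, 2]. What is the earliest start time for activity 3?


Activity 3 starts after activities 1 through 2 complete.
Predecessor durations: [5, 4]
ES = 5 + 4 = 9

9


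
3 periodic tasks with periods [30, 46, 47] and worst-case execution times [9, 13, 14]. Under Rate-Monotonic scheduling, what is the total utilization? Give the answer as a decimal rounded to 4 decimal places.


Compute individual utilizations (exact fractions):
  Task 1: C/T = 9/30 = 3/10 (approx. 0.3)
  Task 2: C/T = 13/46 (approx. 0.2826)
  Task 3: C/T = 14/47 (approx. 0.2979)
Total utilization U = 3/10 + 13/46 + 14/47 = 4759/5405
Rounded to 4 decimal places: U = 0.8805
RM (Liu & Layland) bound for 3 tasks = 0.779763; compare with U = 4759/5405 (approx. 0.880481)
bound < U <= 1, so the RM sufficient condition is not met (inconclusive; an exact test such as response-time analysis is needed).

0.8805


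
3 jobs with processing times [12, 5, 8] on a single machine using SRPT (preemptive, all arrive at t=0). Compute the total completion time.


Since all jobs arrive at t=0, SRPT equals SPT ordering.
SPT order: [5, 8, 12]
Completion times:
  Job 1: p=5, C=5
  Job 2: p=8, C=13
  Job 3: p=12, C=25
Total completion time = 5 + 13 + 25 = 43

43


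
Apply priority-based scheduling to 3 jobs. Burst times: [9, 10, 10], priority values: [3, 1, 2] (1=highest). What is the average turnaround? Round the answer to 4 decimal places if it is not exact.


Sort by priority (ascending = highest first):
Order: [(1, 10), (2, 10), (3, 9)]
Completion times:
  Priority 1, burst=10, C=10
  Priority 2, burst=10, C=20
  Priority 3, burst=9, C=29
Average turnaround = 59/3 = 19.6667

19.6667


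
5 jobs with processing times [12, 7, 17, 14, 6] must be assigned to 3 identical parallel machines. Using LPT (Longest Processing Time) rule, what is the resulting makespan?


Sort jobs in decreasing order (LPT): [17, 14, 12, 7, 6]
Assign each job to the least loaded machine:
  Machine 1: jobs [17], load = 17
  Machine 2: jobs [14, 6], load = 20
  Machine 3: jobs [12, 7], load = 19
Makespan = max load = 20

20


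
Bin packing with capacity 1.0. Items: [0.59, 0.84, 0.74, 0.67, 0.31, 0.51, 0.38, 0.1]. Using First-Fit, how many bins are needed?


Place items sequentially using First-Fit:
  Item 0.59 -> new Bin 1
  Item 0.84 -> new Bin 2
  Item 0.74 -> new Bin 3
  Item 0.67 -> new Bin 4
  Item 0.31 -> Bin 1 (now 0.9)
  Item 0.51 -> new Bin 5
  Item 0.38 -> Bin 5 (now 0.89)
  Item 0.1 -> Bin 1 (now 1.0)
Total bins used = 5

5


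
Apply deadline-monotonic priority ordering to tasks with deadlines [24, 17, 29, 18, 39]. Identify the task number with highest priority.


Sort tasks by relative deadline (ascending):
  Task 2: deadline = 17
  Task 4: deadline = 18
  Task 1: deadline = 24
  Task 3: deadline = 29
  Task 5: deadline = 39
Priority order (highest first): [2, 4, 1, 3, 5]
Highest priority task = 2

2


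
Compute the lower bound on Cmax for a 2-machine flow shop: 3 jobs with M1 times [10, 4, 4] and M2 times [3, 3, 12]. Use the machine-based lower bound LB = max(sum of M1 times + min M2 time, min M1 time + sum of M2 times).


LB1 = sum(M1 times) + min(M2 times) = 18 + 3 = 21
LB2 = min(M1 times) + sum(M2 times) = 4 + 18 = 22
Lower bound = max(LB1, LB2) = max(21, 22) = 22

22


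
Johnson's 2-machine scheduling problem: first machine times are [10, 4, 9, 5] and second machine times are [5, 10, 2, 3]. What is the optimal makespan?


Apply Johnson's rule:
  Group 1 (a <= b): [(2, 4, 10)]
  Group 2 (a > b): [(1, 10, 5), (4, 5, 3), (3, 9, 2)]
Optimal job order: [2, 1, 4, 3]
Schedule:
  Job 2: M1 done at 4, M2 done at 14
  Job 1: M1 done at 14, M2 done at 19
  Job 4: M1 done at 19, M2 done at 22
  Job 3: M1 done at 28, M2 done at 30
Makespan = 30

30


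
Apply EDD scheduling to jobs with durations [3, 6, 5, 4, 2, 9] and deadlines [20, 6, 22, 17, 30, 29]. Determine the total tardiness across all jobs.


Sort by due date (EDD order): [(6, 6), (4, 17), (3, 20), (5, 22), (9, 29), (2, 30)]
Compute completion times and tardiness:
  Job 1: p=6, d=6, C=6, tardiness=max(0,6-6)=0
  Job 2: p=4, d=17, C=10, tardiness=max(0,10-17)=0
  Job 3: p=3, d=20, C=13, tardiness=max(0,13-20)=0
  Job 4: p=5, d=22, C=18, tardiness=max(0,18-22)=0
  Job 5: p=9, d=29, C=27, tardiness=max(0,27-29)=0
  Job 6: p=2, d=30, C=29, tardiness=max(0,29-30)=0
Total tardiness = 0

0


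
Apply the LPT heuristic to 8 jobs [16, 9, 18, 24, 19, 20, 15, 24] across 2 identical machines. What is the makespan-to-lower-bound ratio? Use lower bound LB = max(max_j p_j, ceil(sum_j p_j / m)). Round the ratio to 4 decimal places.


LPT order: [24, 24, 20, 19, 18, 16, 15, 9]
Machine loads after assignment: [75, 70]
LPT makespan = 75
Lower bound = max(max_job, ceil(total/2)) = max(24, 73) = 73
Ratio = 75 / 73 = 1.0274

1.0274


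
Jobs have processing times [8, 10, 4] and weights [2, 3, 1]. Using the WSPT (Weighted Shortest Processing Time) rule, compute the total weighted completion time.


Compute p/w ratios and sort ascending (WSPT): [(10, 3), (8, 2), (4, 1)]
Compute weighted completion times:
  Job (p=10,w=3): C=10, w*C=3*10=30
  Job (p=8,w=2): C=18, w*C=2*18=36
  Job (p=4,w=1): C=22, w*C=1*22=22
Total weighted completion time = 88

88


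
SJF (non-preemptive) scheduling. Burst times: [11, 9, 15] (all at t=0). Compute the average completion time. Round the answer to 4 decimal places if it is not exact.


SJF order (ascending): [9, 11, 15]
Completion times:
  Job 1: burst=9, C=9
  Job 2: burst=11, C=20
  Job 3: burst=15, C=35
Average completion = 64/3 = 21.3333

21.3333


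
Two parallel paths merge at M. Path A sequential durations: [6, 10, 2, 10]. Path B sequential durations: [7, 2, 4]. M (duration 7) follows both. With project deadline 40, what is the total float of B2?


Forward pass: ES(B2) = sum of predecessors on chain B = 7
EF = ES + duration = 7 + 2 = 9
Backward pass: LF(M) = deadline = 40; LS(M) = 40 - 7 = 33
LF(B2) = LS(M) - sum(successors on chain B) = 33 - 4 = 29
LS = LF - duration = 29 - 2 = 27
Total float = LS - ES = 27 - 7 = 20

20


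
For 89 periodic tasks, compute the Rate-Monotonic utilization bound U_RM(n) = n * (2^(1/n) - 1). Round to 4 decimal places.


Compute 2^(1/89) = 1.0078185773
Subtract 1: 1.0078185773 - 1 = 0.0078185773
Multiply by n: 89 * 0.0078185773 = 0.6958533797
Round to 4 dp: 0.6959

0.6959


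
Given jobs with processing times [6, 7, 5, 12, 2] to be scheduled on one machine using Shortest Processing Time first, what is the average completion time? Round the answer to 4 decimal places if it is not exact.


Sort jobs by processing time (SPT order): [2, 5, 6, 7, 12]
Compute completion times sequentially:
  Job 1: processing = 2, completes at 2
  Job 2: processing = 5, completes at 7
  Job 3: processing = 6, completes at 13
  Job 4: processing = 7, completes at 20
  Job 5: processing = 12, completes at 32
Sum of completion times = 74
Average completion time = 74/5 = 14.8

14.8


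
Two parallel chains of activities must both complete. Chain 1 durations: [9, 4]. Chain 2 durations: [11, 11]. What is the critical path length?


Path A total = 9 + 4 = 13
Path B total = 11 + 11 = 22
Critical path = longest path = max(13, 22) = 22

22


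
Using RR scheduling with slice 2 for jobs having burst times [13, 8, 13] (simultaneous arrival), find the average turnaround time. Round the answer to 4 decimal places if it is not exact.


Time quantum = 2
Execution trace:
  J1 runs 2 units, time = 2
  J2 runs 2 units, time = 4
  J3 runs 2 units, time = 6
  J1 runs 2 units, time = 8
  J2 runs 2 units, time = 10
  J3 runs 2 units, time = 12
  J1 runs 2 units, time = 14
  J2 runs 2 units, time = 16
  J3 runs 2 units, time = 18
  J1 runs 2 units, time = 20
  J2 runs 2 units, time = 22
  J3 runs 2 units, time = 24
  J1 runs 2 units, time = 26
  J3 runs 2 units, time = 28
  J1 runs 2 units, time = 30
  J3 runs 2 units, time = 32
  J1 runs 1 units, time = 33
  J3 runs 1 units, time = 34
Finish times: [33, 22, 34]
Average turnaround = 89/3 = 29.6667

29.6667


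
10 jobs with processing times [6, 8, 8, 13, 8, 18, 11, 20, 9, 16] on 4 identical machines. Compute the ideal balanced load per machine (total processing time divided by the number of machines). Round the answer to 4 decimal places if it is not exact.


Total processing time = 6 + 8 + 8 + 13 + 8 + 18 + 11 + 20 + 9 + 16 = 117
Number of machines = 4
Ideal balanced load = 117 / 4 = 29.25

29.25


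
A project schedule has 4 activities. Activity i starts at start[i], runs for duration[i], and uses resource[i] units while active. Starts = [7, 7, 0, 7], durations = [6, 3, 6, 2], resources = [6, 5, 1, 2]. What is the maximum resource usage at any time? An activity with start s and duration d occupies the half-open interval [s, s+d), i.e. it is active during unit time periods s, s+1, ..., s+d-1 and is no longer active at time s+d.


Each activity i is active on [start_i, start_i + duration_i).
Compute total resource usage per time slot:
  t=0: active resources = [1], total = 1
  t=1: active resources = [1], total = 1
  t=2: active resources = [1], total = 1
  t=3: active resources = [1], total = 1
  t=4: active resources = [1], total = 1
  t=5: active resources = [1], total = 1
  t=6: active resources = [], total = 0
  t=7: active resources = [6, 5, 2], total = 13
  t=8: active resources = [6, 5, 2], total = 13
  t=9: active resources = [6, 5], total = 11
  t=10: active resources = [6], total = 6
  t=11: active resources = [6], total = 6
  t=12: active resources = [6], total = 6
Peak resource demand = 13

13


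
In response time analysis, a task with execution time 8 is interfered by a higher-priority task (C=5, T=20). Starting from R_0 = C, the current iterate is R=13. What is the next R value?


R_next = C + ceil(R_prev / T_hp) * C_hp
ceil(13 / 20) = ceil(0.65) = 1
Interference = 1 * 5 = 5
R_next = 8 + 5 = 13
R_next = R_prev, so the iteration has converged (response time = 13).

13


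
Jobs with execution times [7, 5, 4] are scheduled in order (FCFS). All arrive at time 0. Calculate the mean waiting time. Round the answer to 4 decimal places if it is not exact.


FCFS order (as given): [7, 5, 4]
Waiting times:
  Job 1: wait = 0
  Job 2: wait = 7
  Job 3: wait = 12
Sum of waiting times = 19
Average waiting time = 19/3 = 6.3333

6.3333


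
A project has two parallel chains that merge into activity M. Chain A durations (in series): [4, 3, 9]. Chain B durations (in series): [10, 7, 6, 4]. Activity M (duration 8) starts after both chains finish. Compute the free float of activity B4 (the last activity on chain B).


ES(B4) = sum of predecessors on chain B = 23
EF(B4) = ES + duration = 23 + 4 = 27
Successor of B4 is M. ES(M) = max(sum(A), sum(B)) = max(16, 27) = 27
Free float = ES(successor) - EF(current) = 27 - 27 = 0

0


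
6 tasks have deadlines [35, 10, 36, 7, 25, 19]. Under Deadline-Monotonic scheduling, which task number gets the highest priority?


Sort tasks by relative deadline (ascending):
  Task 4: deadline = 7
  Task 2: deadline = 10
  Task 6: deadline = 19
  Task 5: deadline = 25
  Task 1: deadline = 35
  Task 3: deadline = 36
Priority order (highest first): [4, 2, 6, 5, 1, 3]
Highest priority task = 4

4


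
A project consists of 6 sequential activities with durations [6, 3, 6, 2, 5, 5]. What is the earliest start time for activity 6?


Activity 6 starts after activities 1 through 5 complete.
Predecessor durations: [6, 3, 6, 2, 5]
ES = 6 + 3 + 6 + 2 + 5 = 22

22


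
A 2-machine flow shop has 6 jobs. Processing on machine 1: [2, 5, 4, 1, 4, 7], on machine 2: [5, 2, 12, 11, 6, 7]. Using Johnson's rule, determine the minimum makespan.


Apply Johnson's rule:
  Group 1 (a <= b): [(4, 1, 11), (1, 2, 5), (3, 4, 12), (5, 4, 6), (6, 7, 7)]
  Group 2 (a > b): [(2, 5, 2)]
Optimal job order: [4, 1, 3, 5, 6, 2]
Schedule:
  Job 4: M1 done at 1, M2 done at 12
  Job 1: M1 done at 3, M2 done at 17
  Job 3: M1 done at 7, M2 done at 29
  Job 5: M1 done at 11, M2 done at 35
  Job 6: M1 done at 18, M2 done at 42
  Job 2: M1 done at 23, M2 done at 44
Makespan = 44

44


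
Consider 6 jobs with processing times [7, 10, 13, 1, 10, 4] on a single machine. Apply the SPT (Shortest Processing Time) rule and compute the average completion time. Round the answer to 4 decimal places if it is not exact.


Sort jobs by processing time (SPT order): [1, 4, 7, 10, 10, 13]
Compute completion times sequentially:
  Job 1: processing = 1, completes at 1
  Job 2: processing = 4, completes at 5
  Job 3: processing = 7, completes at 12
  Job 4: processing = 10, completes at 22
  Job 5: processing = 10, completes at 32
  Job 6: processing = 13, completes at 45
Sum of completion times = 117
Average completion time = 117/6 = 19.5

19.5


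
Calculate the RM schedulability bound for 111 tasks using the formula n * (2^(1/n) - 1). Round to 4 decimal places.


Compute 2^(1/111) = 1.0062641072
Subtract 1: 1.0062641072 - 1 = 0.0062641072
Multiply by n: 111 * 0.0062641072 = 0.6953158992
Round to 4 dp: 0.6953

0.6953


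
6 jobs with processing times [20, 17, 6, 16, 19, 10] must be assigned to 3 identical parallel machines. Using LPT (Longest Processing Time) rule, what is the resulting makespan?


Sort jobs in decreasing order (LPT): [20, 19, 17, 16, 10, 6]
Assign each job to the least loaded machine:
  Machine 1: jobs [20, 6], load = 26
  Machine 2: jobs [19, 10], load = 29
  Machine 3: jobs [17, 16], load = 33
Makespan = max load = 33

33


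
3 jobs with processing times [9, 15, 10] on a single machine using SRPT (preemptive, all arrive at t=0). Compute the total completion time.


Since all jobs arrive at t=0, SRPT equals SPT ordering.
SPT order: [9, 10, 15]
Completion times:
  Job 1: p=9, C=9
  Job 2: p=10, C=19
  Job 3: p=15, C=34
Total completion time = 9 + 19 + 34 = 62

62


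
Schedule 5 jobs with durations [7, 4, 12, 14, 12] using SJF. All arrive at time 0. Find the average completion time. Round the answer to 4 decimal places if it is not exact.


SJF order (ascending): [4, 7, 12, 12, 14]
Completion times:
  Job 1: burst=4, C=4
  Job 2: burst=7, C=11
  Job 3: burst=12, C=23
  Job 4: burst=12, C=35
  Job 5: burst=14, C=49
Average completion = 122/5 = 24.4

24.4


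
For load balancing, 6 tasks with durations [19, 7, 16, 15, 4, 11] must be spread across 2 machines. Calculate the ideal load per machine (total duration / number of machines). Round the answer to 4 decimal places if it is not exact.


Total processing time = 19 + 7 + 16 + 15 + 4 + 11 = 72
Number of machines = 2
Ideal balanced load = 72 / 2 = 36.0

36.0


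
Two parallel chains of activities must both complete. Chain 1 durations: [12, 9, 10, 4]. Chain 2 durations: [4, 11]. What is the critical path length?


Path A total = 12 + 9 + 10 + 4 = 35
Path B total = 4 + 11 = 15
Critical path = longest path = max(35, 15) = 35

35


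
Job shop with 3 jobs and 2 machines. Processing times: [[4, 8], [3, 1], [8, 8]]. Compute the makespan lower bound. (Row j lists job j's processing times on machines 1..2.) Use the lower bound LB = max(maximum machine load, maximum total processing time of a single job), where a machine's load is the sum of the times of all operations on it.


Machine loads:
  Machine 1: 4 + 3 + 8 = 15
  Machine 2: 8 + 1 + 8 = 17
Max machine load = 17
Job totals:
  Job 1: 12
  Job 2: 4
  Job 3: 16
Max job total = 16
Lower bound = max(17, 16) = 17

17


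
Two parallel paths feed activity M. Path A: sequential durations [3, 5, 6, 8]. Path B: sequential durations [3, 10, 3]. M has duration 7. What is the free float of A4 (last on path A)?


ES(A4) = sum of predecessors on chain A = 14
EF(A4) = ES + duration = 14 + 8 = 22
Successor of A4 is M. ES(M) = max(sum(A), sum(B)) = max(22, 16) = 22
Free float = ES(successor) - EF(current) = 22 - 22 = 0

0


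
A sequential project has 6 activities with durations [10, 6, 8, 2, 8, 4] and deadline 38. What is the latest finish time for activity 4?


LF(activity 4) = deadline - sum of successor durations
Successors: activities 5 through 6 with durations [8, 4]
Sum of successor durations = 12
LF = 38 - 12 = 26

26


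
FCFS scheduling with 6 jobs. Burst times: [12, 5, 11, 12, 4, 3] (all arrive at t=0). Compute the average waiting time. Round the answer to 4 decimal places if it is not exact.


FCFS order (as given): [12, 5, 11, 12, 4, 3]
Waiting times:
  Job 1: wait = 0
  Job 2: wait = 12
  Job 3: wait = 17
  Job 4: wait = 28
  Job 5: wait = 40
  Job 6: wait = 44
Sum of waiting times = 141
Average waiting time = 141/6 = 23.5

23.5


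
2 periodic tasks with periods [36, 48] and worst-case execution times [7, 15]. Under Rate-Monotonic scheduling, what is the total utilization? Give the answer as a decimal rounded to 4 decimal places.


Compute individual utilizations (exact fractions):
  Task 1: C/T = 7/36 (approx. 0.1944)
  Task 2: C/T = 15/48 = 5/16 (approx. 0.3125)
Total utilization U = 7/36 + 5/16 = 73/144
Rounded to 4 decimal places: U = 0.5069
RM (Liu & Layland) bound for 2 tasks = 0.828427; compare with U = 73/144 (approx. 0.506944)
U <= bound, so schedulable by RM sufficient condition.

0.5069


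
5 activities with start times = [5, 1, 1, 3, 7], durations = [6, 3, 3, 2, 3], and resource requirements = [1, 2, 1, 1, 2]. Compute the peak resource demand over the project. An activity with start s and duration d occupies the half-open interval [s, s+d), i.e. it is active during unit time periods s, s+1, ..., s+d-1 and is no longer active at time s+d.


Each activity i is active on [start_i, start_i + duration_i).
Compute total resource usage per time slot:
  t=0: active resources = [], total = 0
  t=1: active resources = [2, 1], total = 3
  t=2: active resources = [2, 1], total = 3
  t=3: active resources = [2, 1, 1], total = 4
  t=4: active resources = [1], total = 1
  t=5: active resources = [1], total = 1
  t=6: active resources = [1], total = 1
  t=7: active resources = [1, 2], total = 3
  t=8: active resources = [1, 2], total = 3
  t=9: active resources = [1, 2], total = 3
  t=10: active resources = [1], total = 1
Peak resource demand = 4

4


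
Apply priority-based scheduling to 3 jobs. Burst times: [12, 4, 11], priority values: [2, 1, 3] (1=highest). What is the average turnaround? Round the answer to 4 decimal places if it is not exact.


Sort by priority (ascending = highest first):
Order: [(1, 4), (2, 12), (3, 11)]
Completion times:
  Priority 1, burst=4, C=4
  Priority 2, burst=12, C=16
  Priority 3, burst=11, C=27
Average turnaround = 47/3 = 15.6667

15.6667


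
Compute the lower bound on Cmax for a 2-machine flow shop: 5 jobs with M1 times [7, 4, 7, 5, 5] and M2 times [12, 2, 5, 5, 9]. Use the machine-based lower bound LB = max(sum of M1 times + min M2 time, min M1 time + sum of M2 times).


LB1 = sum(M1 times) + min(M2 times) = 28 + 2 = 30
LB2 = min(M1 times) + sum(M2 times) = 4 + 33 = 37
Lower bound = max(LB1, LB2) = max(30, 37) = 37

37


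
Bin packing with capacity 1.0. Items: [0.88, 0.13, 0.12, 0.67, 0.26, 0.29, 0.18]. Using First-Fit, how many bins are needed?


Place items sequentially using First-Fit:
  Item 0.88 -> new Bin 1
  Item 0.13 -> new Bin 2
  Item 0.12 -> Bin 1 (now 1.0)
  Item 0.67 -> Bin 2 (now 0.8)
  Item 0.26 -> new Bin 3
  Item 0.29 -> Bin 3 (now 0.55)
  Item 0.18 -> Bin 2 (now 0.98)
Total bins used = 3

3


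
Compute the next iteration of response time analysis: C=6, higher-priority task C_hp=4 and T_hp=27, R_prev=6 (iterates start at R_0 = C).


R_next = C + ceil(R_prev / T_hp) * C_hp
ceil(6 / 27) = ceil(0.2222) = 1
Interference = 1 * 4 = 4
R_next = 6 + 4 = 10

10


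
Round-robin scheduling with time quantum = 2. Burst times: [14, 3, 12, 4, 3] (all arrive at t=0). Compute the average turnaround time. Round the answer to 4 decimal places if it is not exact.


Time quantum = 2
Execution trace:
  J1 runs 2 units, time = 2
  J2 runs 2 units, time = 4
  J3 runs 2 units, time = 6
  J4 runs 2 units, time = 8
  J5 runs 2 units, time = 10
  J1 runs 2 units, time = 12
  J2 runs 1 units, time = 13
  J3 runs 2 units, time = 15
  J4 runs 2 units, time = 17
  J5 runs 1 units, time = 18
  J1 runs 2 units, time = 20
  J3 runs 2 units, time = 22
  J1 runs 2 units, time = 24
  J3 runs 2 units, time = 26
  J1 runs 2 units, time = 28
  J3 runs 2 units, time = 30
  J1 runs 2 units, time = 32
  J3 runs 2 units, time = 34
  J1 runs 2 units, time = 36
Finish times: [36, 13, 34, 17, 18]
Average turnaround = 118/5 = 23.6

23.6


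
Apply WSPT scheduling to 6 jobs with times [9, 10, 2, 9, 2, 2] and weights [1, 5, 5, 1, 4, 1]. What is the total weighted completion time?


Compute p/w ratios and sort ascending (WSPT): [(2, 5), (2, 4), (10, 5), (2, 1), (9, 1), (9, 1)]
Compute weighted completion times:
  Job (p=2,w=5): C=2, w*C=5*2=10
  Job (p=2,w=4): C=4, w*C=4*4=16
  Job (p=10,w=5): C=14, w*C=5*14=70
  Job (p=2,w=1): C=16, w*C=1*16=16
  Job (p=9,w=1): C=25, w*C=1*25=25
  Job (p=9,w=1): C=34, w*C=1*34=34
Total weighted completion time = 171

171


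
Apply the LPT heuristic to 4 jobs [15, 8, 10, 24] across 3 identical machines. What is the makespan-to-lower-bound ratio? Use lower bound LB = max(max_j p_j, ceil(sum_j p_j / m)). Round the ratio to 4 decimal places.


LPT order: [24, 15, 10, 8]
Machine loads after assignment: [24, 15, 18]
LPT makespan = 24
Lower bound = max(max_job, ceil(total/3)) = max(24, 19) = 24
Ratio = 24 / 24 = 1.0

1.0


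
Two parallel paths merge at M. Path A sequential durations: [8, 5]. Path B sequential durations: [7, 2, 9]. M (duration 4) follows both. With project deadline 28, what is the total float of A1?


Forward pass: ES(A1) = sum of predecessors on chain A = 0
EF = ES + duration = 0 + 8 = 8
Backward pass: LF(M) = deadline = 28; LS(M) = 28 - 4 = 24
LF(A1) = LS(M) - sum(successors on chain A) = 24 - 5 = 19
LS = LF - duration = 19 - 8 = 11
Total float = LS - ES = 11 - 0 = 11

11


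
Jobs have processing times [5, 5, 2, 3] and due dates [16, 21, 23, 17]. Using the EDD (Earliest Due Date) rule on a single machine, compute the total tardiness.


Sort by due date (EDD order): [(5, 16), (3, 17), (5, 21), (2, 23)]
Compute completion times and tardiness:
  Job 1: p=5, d=16, C=5, tardiness=max(0,5-16)=0
  Job 2: p=3, d=17, C=8, tardiness=max(0,8-17)=0
  Job 3: p=5, d=21, C=13, tardiness=max(0,13-21)=0
  Job 4: p=2, d=23, C=15, tardiness=max(0,15-23)=0
Total tardiness = 0

0


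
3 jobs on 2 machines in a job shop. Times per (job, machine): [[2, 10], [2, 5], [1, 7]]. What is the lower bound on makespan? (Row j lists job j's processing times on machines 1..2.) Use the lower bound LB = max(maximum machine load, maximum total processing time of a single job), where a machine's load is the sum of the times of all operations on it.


Machine loads:
  Machine 1: 2 + 2 + 1 = 5
  Machine 2: 10 + 5 + 7 = 22
Max machine load = 22
Job totals:
  Job 1: 12
  Job 2: 7
  Job 3: 8
Max job total = 12
Lower bound = max(22, 12) = 22

22


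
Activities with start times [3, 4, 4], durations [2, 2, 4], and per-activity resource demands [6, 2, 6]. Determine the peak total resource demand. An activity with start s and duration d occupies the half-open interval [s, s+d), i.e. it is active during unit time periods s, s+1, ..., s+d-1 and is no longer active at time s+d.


Each activity i is active on [start_i, start_i + duration_i).
Compute total resource usage per time slot:
  t=0: active resources = [], total = 0
  t=1: active resources = [], total = 0
  t=2: active resources = [], total = 0
  t=3: active resources = [6], total = 6
  t=4: active resources = [6, 2, 6], total = 14
  t=5: active resources = [2, 6], total = 8
  t=6: active resources = [6], total = 6
  t=7: active resources = [6], total = 6
Peak resource demand = 14

14


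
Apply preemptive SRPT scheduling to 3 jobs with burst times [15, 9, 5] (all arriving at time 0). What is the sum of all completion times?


Since all jobs arrive at t=0, SRPT equals SPT ordering.
SPT order: [5, 9, 15]
Completion times:
  Job 1: p=5, C=5
  Job 2: p=9, C=14
  Job 3: p=15, C=29
Total completion time = 5 + 14 + 29 = 48

48


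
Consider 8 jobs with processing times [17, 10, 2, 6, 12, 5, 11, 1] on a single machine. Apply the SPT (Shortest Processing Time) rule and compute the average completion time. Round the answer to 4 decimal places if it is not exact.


Sort jobs by processing time (SPT order): [1, 2, 5, 6, 10, 11, 12, 17]
Compute completion times sequentially:
  Job 1: processing = 1, completes at 1
  Job 2: processing = 2, completes at 3
  Job 3: processing = 5, completes at 8
  Job 4: processing = 6, completes at 14
  Job 5: processing = 10, completes at 24
  Job 6: processing = 11, completes at 35
  Job 7: processing = 12, completes at 47
  Job 8: processing = 17, completes at 64
Sum of completion times = 196
Average completion time = 196/8 = 24.5

24.5


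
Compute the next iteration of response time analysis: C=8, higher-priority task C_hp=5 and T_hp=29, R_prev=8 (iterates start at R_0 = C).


R_next = C + ceil(R_prev / T_hp) * C_hp
ceil(8 / 29) = ceil(0.2759) = 1
Interference = 1 * 5 = 5
R_next = 8 + 5 = 13

13


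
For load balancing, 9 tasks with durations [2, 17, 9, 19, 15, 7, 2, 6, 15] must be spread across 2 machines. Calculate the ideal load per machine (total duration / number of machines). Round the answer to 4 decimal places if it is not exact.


Total processing time = 2 + 17 + 9 + 19 + 15 + 7 + 2 + 6 + 15 = 92
Number of machines = 2
Ideal balanced load = 92 / 2 = 46.0

46.0


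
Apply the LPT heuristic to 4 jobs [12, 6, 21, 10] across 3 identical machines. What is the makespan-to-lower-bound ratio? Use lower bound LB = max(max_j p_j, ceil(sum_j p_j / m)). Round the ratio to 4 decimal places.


LPT order: [21, 12, 10, 6]
Machine loads after assignment: [21, 12, 16]
LPT makespan = 21
Lower bound = max(max_job, ceil(total/3)) = max(21, 17) = 21
Ratio = 21 / 21 = 1.0

1.0


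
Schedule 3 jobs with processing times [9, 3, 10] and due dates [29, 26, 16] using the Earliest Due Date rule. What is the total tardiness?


Sort by due date (EDD order): [(10, 16), (3, 26), (9, 29)]
Compute completion times and tardiness:
  Job 1: p=10, d=16, C=10, tardiness=max(0,10-16)=0
  Job 2: p=3, d=26, C=13, tardiness=max(0,13-26)=0
  Job 3: p=9, d=29, C=22, tardiness=max(0,22-29)=0
Total tardiness = 0

0


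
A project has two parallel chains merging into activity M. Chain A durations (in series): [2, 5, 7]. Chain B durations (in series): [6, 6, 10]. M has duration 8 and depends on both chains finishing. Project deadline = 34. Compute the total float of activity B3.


Forward pass: ES(B3) = sum of predecessors on chain B = 12
EF = ES + duration = 12 + 10 = 22
Backward pass: LF(M) = deadline = 34; LS(M) = 34 - 8 = 26
LF(B3) = LS(M) - sum(successors on chain B) = 26 - 0 = 26
LS = LF - duration = 26 - 10 = 16
Total float = LS - ES = 16 - 12 = 4

4


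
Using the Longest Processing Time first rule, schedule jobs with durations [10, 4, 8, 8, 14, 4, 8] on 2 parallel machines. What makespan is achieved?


Sort jobs in decreasing order (LPT): [14, 10, 8, 8, 8, 4, 4]
Assign each job to the least loaded machine:
  Machine 1: jobs [14, 8, 4, 4], load = 30
  Machine 2: jobs [10, 8, 8], load = 26
Makespan = max load = 30

30


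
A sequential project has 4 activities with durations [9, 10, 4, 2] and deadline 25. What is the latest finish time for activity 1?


LF(activity 1) = deadline - sum of successor durations
Successors: activities 2 through 4 with durations [10, 4, 2]
Sum of successor durations = 16
LF = 25 - 16 = 9

9


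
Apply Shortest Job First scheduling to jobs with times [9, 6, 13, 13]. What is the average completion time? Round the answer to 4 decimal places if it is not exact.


SJF order (ascending): [6, 9, 13, 13]
Completion times:
  Job 1: burst=6, C=6
  Job 2: burst=9, C=15
  Job 3: burst=13, C=28
  Job 4: burst=13, C=41
Average completion = 90/4 = 22.5

22.5


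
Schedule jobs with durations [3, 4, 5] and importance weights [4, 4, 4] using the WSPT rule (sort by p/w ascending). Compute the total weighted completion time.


Compute p/w ratios and sort ascending (WSPT): [(3, 4), (4, 4), (5, 4)]
Compute weighted completion times:
  Job (p=3,w=4): C=3, w*C=4*3=12
  Job (p=4,w=4): C=7, w*C=4*7=28
  Job (p=5,w=4): C=12, w*C=4*12=48
Total weighted completion time = 88

88


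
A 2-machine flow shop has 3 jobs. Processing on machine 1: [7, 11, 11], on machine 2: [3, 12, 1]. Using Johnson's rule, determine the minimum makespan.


Apply Johnson's rule:
  Group 1 (a <= b): [(2, 11, 12)]
  Group 2 (a > b): [(1, 7, 3), (3, 11, 1)]
Optimal job order: [2, 1, 3]
Schedule:
  Job 2: M1 done at 11, M2 done at 23
  Job 1: M1 done at 18, M2 done at 26
  Job 3: M1 done at 29, M2 done at 30
Makespan = 30

30


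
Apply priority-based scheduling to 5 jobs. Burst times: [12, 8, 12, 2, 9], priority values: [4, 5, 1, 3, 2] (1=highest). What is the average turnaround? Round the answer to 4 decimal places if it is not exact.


Sort by priority (ascending = highest first):
Order: [(1, 12), (2, 9), (3, 2), (4, 12), (5, 8)]
Completion times:
  Priority 1, burst=12, C=12
  Priority 2, burst=9, C=21
  Priority 3, burst=2, C=23
  Priority 4, burst=12, C=35
  Priority 5, burst=8, C=43
Average turnaround = 134/5 = 26.8

26.8


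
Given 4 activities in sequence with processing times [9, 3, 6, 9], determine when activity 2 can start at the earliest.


Activity 2 starts after activities 1 through 1 complete.
Predecessor durations: [9]
ES = 9 = 9

9


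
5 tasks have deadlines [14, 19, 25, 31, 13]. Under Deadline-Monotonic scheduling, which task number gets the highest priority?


Sort tasks by relative deadline (ascending):
  Task 5: deadline = 13
  Task 1: deadline = 14
  Task 2: deadline = 19
  Task 3: deadline = 25
  Task 4: deadline = 31
Priority order (highest first): [5, 1, 2, 3, 4]
Highest priority task = 5

5


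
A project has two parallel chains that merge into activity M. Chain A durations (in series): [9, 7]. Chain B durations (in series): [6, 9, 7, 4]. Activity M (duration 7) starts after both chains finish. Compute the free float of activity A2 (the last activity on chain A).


ES(A2) = sum of predecessors on chain A = 9
EF(A2) = ES + duration = 9 + 7 = 16
Successor of A2 is M. ES(M) = max(sum(A), sum(B)) = max(16, 26) = 26
Free float = ES(successor) - EF(current) = 26 - 16 = 10

10


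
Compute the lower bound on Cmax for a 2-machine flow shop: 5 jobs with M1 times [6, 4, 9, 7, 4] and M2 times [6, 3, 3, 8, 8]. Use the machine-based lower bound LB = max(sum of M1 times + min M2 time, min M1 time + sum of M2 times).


LB1 = sum(M1 times) + min(M2 times) = 30 + 3 = 33
LB2 = min(M1 times) + sum(M2 times) = 4 + 28 = 32
Lower bound = max(LB1, LB2) = max(33, 32) = 33

33


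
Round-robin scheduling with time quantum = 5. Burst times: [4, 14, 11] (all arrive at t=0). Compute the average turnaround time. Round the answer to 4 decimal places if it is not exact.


Time quantum = 5
Execution trace:
  J1 runs 4 units, time = 4
  J2 runs 5 units, time = 9
  J3 runs 5 units, time = 14
  J2 runs 5 units, time = 19
  J3 runs 5 units, time = 24
  J2 runs 4 units, time = 28
  J3 runs 1 units, time = 29
Finish times: [4, 28, 29]
Average turnaround = 61/3 = 20.3333

20.3333


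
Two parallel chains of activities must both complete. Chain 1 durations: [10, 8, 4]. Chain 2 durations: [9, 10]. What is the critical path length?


Path A total = 10 + 8 + 4 = 22
Path B total = 9 + 10 = 19
Critical path = longest path = max(22, 19) = 22

22


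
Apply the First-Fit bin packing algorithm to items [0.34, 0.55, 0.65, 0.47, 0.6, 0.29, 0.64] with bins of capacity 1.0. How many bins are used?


Place items sequentially using First-Fit:
  Item 0.34 -> new Bin 1
  Item 0.55 -> Bin 1 (now 0.89)
  Item 0.65 -> new Bin 2
  Item 0.47 -> new Bin 3
  Item 0.6 -> new Bin 4
  Item 0.29 -> Bin 2 (now 0.94)
  Item 0.64 -> new Bin 5
Total bins used = 5

5


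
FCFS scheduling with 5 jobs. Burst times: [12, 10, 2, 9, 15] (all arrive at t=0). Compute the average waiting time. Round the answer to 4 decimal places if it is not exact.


FCFS order (as given): [12, 10, 2, 9, 15]
Waiting times:
  Job 1: wait = 0
  Job 2: wait = 12
  Job 3: wait = 22
  Job 4: wait = 24
  Job 5: wait = 33
Sum of waiting times = 91
Average waiting time = 91/5 = 18.2

18.2


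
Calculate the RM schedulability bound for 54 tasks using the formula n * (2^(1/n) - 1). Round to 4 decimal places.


Compute 2^(1/54) = 1.0129187947
Subtract 1: 1.0129187947 - 1 = 0.0129187947
Multiply by n: 54 * 0.0129187947 = 0.6976149138
Round to 4 dp: 0.6976

0.6976


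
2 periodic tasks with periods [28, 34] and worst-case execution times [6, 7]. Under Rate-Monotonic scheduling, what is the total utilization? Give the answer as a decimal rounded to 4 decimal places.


Compute individual utilizations (exact fractions):
  Task 1: C/T = 6/28 = 3/14 (approx. 0.2143)
  Task 2: C/T = 7/34 (approx. 0.2059)
Total utilization U = 3/14 + 7/34 = 50/119
Rounded to 4 decimal places: U = 0.4202
RM (Liu & Layland) bound for 2 tasks = 0.828427; compare with U = 50/119 (approx. 0.420168)
U <= bound, so schedulable by RM sufficient condition.

0.4202
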